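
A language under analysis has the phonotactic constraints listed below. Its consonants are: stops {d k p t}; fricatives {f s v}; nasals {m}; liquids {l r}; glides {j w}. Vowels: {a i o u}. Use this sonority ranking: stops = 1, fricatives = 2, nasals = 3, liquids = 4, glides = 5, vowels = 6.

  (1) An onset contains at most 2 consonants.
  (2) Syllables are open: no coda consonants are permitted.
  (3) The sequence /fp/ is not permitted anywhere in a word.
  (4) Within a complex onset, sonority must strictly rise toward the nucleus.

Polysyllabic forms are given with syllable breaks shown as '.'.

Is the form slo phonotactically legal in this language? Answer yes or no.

slo — σ1 onset /sl/ (2→4 rises), coda /∅/ ok → phonotactically legal

yes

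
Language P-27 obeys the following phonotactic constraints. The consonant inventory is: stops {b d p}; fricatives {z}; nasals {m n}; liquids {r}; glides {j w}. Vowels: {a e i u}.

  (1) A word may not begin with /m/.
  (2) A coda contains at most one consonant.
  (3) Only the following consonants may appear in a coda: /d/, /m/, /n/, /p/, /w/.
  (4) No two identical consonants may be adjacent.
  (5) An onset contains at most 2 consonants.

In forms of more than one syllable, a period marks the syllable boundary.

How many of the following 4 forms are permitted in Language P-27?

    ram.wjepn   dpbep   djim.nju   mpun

ram.wjepn — violates constraint 2: syllable 2 coda /pn/ has 2 consonants (> 1) → not permitted
dpbep — violates constraint 5: syllable 1 onset /dpb/ has 3 consonants (> 2) → not permitted
djim.nju — σ1 onset /dj/ (2C), coda /m/ ok; σ2 onset /nj/ (2C), coda /∅/ ok → permitted
mpun — violates constraint 1: word begins with /m/ → not permitted
Permitted: djim.nju → 1.

1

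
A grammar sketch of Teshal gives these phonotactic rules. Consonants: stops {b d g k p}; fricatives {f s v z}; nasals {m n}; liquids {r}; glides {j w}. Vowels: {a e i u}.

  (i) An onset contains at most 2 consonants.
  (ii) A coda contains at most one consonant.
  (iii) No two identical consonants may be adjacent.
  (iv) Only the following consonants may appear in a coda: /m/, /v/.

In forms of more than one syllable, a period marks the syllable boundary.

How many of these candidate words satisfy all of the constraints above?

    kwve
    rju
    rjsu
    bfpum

1

kwve — violates constraint (i): syllable 1 onset /kwv/ has 3 consonants (> 2) → phonotactically illegal
rju — σ1 onset /rj/ (2C), coda /∅/ ok → phonotactically legal
rjsu — violates constraint (i): syllable 1 onset /rjs/ has 3 consonants (> 2) → phonotactically illegal
bfpum — violates constraint (i): syllable 1 onset /bfp/ has 3 consonants (> 2) → phonotactically illegal
Phonotactically legal: rju → 1.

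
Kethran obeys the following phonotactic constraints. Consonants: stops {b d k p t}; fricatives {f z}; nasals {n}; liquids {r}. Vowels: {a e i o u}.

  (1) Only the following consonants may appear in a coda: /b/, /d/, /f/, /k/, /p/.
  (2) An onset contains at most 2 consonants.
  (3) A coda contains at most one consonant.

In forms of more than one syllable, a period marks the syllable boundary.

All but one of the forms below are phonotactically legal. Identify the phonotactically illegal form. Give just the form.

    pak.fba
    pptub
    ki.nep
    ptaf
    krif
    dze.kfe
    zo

pak.fba — σ1 onset /p/, coda /k/ ok; σ2 onset /fb/ (2C), coda /∅/ ok → phonotactically legal
pptub — violates constraint 2: syllable 1 onset /ppt/ has 3 consonants (> 2) → phonotactically illegal
ki.nep — σ1 onset /k/, coda /∅/ ok; σ2 onset /n/, coda /p/ ok → phonotactically legal
ptaf — σ1 onset /pt/ (2C), coda /f/ ok → phonotactically legal
krif — σ1 onset /kr/ (2C), coda /f/ ok → phonotactically legal
dze.kfe — σ1 onset /dz/ (2C), coda /∅/ ok; σ2 onset /kf/ (2C), coda /∅/ ok → phonotactically legal
zo — σ1 onset /z/, coda /∅/ ok → phonotactically legal

pptub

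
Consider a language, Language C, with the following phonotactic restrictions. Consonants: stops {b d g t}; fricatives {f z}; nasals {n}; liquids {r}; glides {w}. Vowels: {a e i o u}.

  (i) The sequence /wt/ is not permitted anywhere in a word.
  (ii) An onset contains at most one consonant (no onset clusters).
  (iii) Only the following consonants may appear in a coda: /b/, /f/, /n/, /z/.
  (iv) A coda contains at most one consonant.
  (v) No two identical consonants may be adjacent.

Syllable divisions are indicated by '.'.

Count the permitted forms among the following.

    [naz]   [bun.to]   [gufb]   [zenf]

[naz] — σ1 onset /n/, coda /z/ ok → permitted
[bun.to] — σ1 onset /b/, coda /n/ ok; σ2 onset /t/, coda /∅/ ok → permitted
[gufb] — violates constraint (iv): syllable 1 coda /fb/ has 2 consonants (> 1) → not permitted
[zenf] — violates constraint (iv): syllable 1 coda /nf/ has 2 consonants (> 1) → not permitted
Permitted: [naz], [bun.to] → 2.

2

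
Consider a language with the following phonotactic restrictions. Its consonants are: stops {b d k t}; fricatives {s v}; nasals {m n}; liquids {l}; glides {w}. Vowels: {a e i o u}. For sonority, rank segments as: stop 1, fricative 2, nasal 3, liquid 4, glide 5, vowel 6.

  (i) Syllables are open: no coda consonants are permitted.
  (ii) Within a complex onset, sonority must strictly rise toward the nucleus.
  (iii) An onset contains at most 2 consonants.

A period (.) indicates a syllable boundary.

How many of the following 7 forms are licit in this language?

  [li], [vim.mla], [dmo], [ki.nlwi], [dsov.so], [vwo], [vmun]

[li] — σ1 onset /l/, coda /∅/ ok → licit
[vim.mla] — violates constraint (i): syllable 1 coda /m/ has 1 consonant (> 0) → illicit
[dmo] — σ1 onset /dm/ (1→3 rises), coda /∅/ ok → licit
[ki.nlwi] — violates constraint (iii): syllable 2 onset /nlw/ has 3 consonants (> 2) → illicit
[dsov.so] — violates constraint (i): syllable 1 coda /v/ has 1 consonant (> 0) → illicit
[vwo] — σ1 onset /vw/ (2→5 rises), coda /∅/ ok → licit
[vmun] — violates constraint (i): syllable 1 coda /n/ has 1 consonant (> 0) → illicit
Licit: [li], [dmo], [vwo] → 3.

3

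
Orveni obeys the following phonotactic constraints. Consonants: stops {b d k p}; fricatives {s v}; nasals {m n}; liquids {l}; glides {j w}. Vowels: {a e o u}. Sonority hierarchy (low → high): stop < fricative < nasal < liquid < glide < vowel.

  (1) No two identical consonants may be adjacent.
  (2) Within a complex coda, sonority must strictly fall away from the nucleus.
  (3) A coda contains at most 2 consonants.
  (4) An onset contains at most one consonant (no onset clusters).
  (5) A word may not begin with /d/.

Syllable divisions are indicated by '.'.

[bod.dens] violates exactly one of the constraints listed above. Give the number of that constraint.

1

[bod.dens]: adjacent identical consonants /dd/.
This is a violation of constraint 1: "No two identical consonants may be adjacent."
The remaining constraints (2, 3, 4, 5) are satisfied.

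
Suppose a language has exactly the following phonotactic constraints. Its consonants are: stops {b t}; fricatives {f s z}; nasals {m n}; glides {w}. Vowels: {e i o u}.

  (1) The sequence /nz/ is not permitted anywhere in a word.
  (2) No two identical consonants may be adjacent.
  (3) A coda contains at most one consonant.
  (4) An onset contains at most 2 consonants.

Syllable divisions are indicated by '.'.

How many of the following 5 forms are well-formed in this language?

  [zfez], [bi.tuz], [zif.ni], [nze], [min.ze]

[zfez] — σ1 onset /zf/ (2C), coda /z/ ok → well-formed
[bi.tuz] — σ1 onset /b/, coda /∅/ ok; σ2 onset /t/, coda /z/ ok → well-formed
[zif.ni] — σ1 onset /z/, coda /f/ ok; σ2 onset /n/, coda /∅/ ok → well-formed
[nze] — violates constraint 1: contains banned sequence /nz/ → ill-formed
[min.ze] — violates constraint 1: contains banned sequence /nz/ → ill-formed
Well-formed: [zfez], [bi.tuz], [zif.ni] → 3.

3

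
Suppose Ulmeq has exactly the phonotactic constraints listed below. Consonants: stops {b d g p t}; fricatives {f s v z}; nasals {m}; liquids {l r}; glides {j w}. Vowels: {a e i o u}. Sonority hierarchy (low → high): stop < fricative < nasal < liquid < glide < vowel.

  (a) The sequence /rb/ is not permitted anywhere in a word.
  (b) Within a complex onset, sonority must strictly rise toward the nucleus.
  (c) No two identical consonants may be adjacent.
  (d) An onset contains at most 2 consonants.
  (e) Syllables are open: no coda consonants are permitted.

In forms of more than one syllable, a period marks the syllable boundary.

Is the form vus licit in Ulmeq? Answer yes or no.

no

vus — violates constraint (e): syllable 1 coda /s/ has 1 consonant (> 0) → illicit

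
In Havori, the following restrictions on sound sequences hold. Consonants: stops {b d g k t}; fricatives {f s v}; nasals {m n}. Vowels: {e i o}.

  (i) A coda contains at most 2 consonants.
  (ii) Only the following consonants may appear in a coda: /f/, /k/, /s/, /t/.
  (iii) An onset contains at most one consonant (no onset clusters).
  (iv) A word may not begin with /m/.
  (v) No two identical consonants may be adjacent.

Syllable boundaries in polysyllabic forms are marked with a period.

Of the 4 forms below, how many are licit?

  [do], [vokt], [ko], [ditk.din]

3

[do] — σ1 onset /d/, coda /∅/ ok → licit
[vokt] — σ1 onset /v/, coda /kt/ (2C) ok → licit
[ko] — σ1 onset /k/, coda /∅/ ok → licit
[ditk.din] — violates constraint (ii): syllable 2 coda contains /n/, which is not a licensed coda consonant → illicit
Licit: [do], [vokt], [ko] → 3.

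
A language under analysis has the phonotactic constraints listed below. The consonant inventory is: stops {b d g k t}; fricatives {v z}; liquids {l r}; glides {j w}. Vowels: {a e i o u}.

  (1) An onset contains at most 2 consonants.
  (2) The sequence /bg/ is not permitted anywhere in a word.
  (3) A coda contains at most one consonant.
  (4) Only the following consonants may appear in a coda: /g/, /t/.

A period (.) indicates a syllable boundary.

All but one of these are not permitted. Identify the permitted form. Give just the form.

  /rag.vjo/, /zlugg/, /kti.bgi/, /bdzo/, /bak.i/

/rag.vjo/

/rag.vjo/ — σ1 onset /r/, coda /g/ ok; σ2 onset /vj/ (2C), coda /∅/ ok → permitted
/zlugg/ — violates constraint 3: syllable 1 coda /gg/ has 2 consonants (> 1) → not permitted
/kti.bgi/ — violates constraint 2: contains banned sequence /bg/ → not permitted
/bdzo/ — violates constraint 1: syllable 1 onset /bdz/ has 3 consonants (> 2) → not permitted
/bak.i/ — violates constraint 4: syllable 1 coda contains /k/, which is not a licensed coda consonant → not permitted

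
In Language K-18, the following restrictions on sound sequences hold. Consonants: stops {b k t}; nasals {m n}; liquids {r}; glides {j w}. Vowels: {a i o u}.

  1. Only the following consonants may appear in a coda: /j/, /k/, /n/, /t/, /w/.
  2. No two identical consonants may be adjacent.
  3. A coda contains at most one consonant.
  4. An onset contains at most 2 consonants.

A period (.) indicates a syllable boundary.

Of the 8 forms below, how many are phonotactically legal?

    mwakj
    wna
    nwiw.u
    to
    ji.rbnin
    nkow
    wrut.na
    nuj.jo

5

mwakj — violates constraint 3: syllable 1 coda /kj/ has 2 consonants (> 1) → phonotactically illegal
wna — σ1 onset /wn/ (2C), coda /∅/ ok → phonotactically legal
nwiw.u — σ1 onset /nw/ (2C), coda /w/ ok; σ2 onset /∅/, coda /∅/ ok → phonotactically legal
to — σ1 onset /t/, coda /∅/ ok → phonotactically legal
ji.rbnin — violates constraint 4: syllable 2 onset /rbn/ has 3 consonants (> 2) → phonotactically illegal
nkow — σ1 onset /nk/ (2C), coda /w/ ok → phonotactically legal
wrut.na — σ1 onset /wr/ (2C), coda /t/ ok; σ2 onset /n/, coda /∅/ ok → phonotactically legal
nuj.jo — violates constraint 2: adjacent identical consonants /jj/ → phonotactically illegal
Phonotactically legal: wna, nwiw.u, to, nkow, wrut.na → 5.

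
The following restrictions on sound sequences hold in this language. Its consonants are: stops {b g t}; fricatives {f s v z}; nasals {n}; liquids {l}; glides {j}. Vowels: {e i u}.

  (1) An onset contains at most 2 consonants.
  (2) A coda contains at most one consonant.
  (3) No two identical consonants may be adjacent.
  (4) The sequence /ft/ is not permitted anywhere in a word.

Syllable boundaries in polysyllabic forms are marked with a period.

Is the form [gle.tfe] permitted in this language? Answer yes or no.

yes

[gle.tfe] — σ1 onset /gl/ (2C), coda /∅/ ok; σ2 onset /tf/ (2C), coda /∅/ ok → permitted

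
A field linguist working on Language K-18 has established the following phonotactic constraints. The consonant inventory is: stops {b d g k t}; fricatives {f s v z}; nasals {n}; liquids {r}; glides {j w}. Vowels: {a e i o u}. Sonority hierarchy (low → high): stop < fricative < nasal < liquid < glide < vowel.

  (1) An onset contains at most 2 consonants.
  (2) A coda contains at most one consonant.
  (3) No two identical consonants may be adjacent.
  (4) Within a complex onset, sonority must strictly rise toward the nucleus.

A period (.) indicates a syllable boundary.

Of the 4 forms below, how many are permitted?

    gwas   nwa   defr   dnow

gwas — σ1 onset /gw/ (1→5 rises), coda /s/ ok → permitted
nwa — σ1 onset /nw/ (3→5 rises), coda /∅/ ok → permitted
defr — violates constraint 2: syllable 1 coda /fr/ has 2 consonants (> 1) → not permitted
dnow — σ1 onset /dn/ (1→3 rises), coda /w/ ok → permitted
Permitted: gwas, nwa, dnow → 3.

3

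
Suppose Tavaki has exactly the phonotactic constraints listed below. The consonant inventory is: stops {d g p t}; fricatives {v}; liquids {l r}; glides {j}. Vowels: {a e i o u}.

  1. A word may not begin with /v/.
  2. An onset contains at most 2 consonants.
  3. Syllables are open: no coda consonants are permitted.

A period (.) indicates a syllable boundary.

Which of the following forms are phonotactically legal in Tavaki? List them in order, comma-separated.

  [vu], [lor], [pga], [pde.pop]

[pga]

[vu] — violates constraint 1: word begins with /v/ → phonotactically illegal
[lor] — violates constraint 3: syllable 1 coda /r/ has 1 consonant (> 0) → phonotactically illegal
[pga] — σ1 onset /pg/ (2C), coda /∅/ ok → phonotactically legal
[pde.pop] — violates constraint 3: syllable 2 coda /p/ has 1 consonant (> 0) → phonotactically illegal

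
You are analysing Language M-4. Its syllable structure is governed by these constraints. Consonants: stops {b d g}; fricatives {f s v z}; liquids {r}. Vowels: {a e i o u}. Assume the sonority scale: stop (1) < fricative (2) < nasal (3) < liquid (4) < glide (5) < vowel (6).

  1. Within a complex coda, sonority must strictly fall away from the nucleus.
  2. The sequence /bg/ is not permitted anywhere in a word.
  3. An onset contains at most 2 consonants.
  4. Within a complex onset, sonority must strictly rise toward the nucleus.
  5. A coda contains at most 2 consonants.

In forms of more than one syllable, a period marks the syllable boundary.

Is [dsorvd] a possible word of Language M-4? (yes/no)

no

[dsorvd] — violates constraint 5: syllable 1 coda /rvd/ has 3 consonants (> 2) → not permitted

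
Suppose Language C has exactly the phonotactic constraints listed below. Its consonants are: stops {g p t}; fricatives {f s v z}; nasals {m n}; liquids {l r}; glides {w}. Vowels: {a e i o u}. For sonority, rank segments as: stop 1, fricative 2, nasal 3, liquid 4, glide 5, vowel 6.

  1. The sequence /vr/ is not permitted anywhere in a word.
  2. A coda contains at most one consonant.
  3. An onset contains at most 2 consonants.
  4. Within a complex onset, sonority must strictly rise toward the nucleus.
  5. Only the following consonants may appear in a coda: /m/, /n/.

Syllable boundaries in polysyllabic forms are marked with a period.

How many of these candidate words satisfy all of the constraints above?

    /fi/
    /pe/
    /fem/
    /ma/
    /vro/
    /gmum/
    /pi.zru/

/fi/ — σ1 onset /f/, coda /∅/ ok → permitted
/pe/ — σ1 onset /p/, coda /∅/ ok → permitted
/fem/ — σ1 onset /f/, coda /m/ ok → permitted
/ma/ — σ1 onset /m/, coda /∅/ ok → permitted
/vro/ — violates constraint 1: contains banned sequence /vr/ → not permitted
/gmum/ — σ1 onset /gm/ (1→3 rises), coda /m/ ok → permitted
/pi.zru/ — σ1 onset /p/, coda /∅/ ok; σ2 onset /zr/ (2→4 rises), coda /∅/ ok → permitted
Permitted: /fi/, /pe/, /fem/, /ma/, /gmum/, /pi.zru/ → 6.

6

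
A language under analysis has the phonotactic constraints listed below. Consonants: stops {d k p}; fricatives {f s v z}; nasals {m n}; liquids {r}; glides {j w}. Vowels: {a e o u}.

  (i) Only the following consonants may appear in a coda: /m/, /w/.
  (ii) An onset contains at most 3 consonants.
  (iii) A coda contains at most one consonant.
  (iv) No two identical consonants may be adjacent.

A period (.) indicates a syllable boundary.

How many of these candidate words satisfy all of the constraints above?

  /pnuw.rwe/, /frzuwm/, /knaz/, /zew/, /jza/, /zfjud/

/pnuw.rwe/ — σ1 onset /pn/ (2C), coda /w/ ok; σ2 onset /rw/ (2C), coda /∅/ ok → well-formed
/frzuwm/ — violates constraint (iii): syllable 1 coda /wm/ has 2 consonants (> 1) → ill-formed
/knaz/ — violates constraint (i): syllable 1 coda contains /z/, which is not a licensed coda consonant → ill-formed
/zew/ — σ1 onset /z/, coda /w/ ok → well-formed
/jza/ — σ1 onset /jz/ (2C), coda /∅/ ok → well-formed
/zfjud/ — violates constraint (i): syllable 1 coda contains /d/, which is not a licensed coda consonant → ill-formed
Well-formed: /pnuw.rwe/, /zew/, /jza/ → 3.

3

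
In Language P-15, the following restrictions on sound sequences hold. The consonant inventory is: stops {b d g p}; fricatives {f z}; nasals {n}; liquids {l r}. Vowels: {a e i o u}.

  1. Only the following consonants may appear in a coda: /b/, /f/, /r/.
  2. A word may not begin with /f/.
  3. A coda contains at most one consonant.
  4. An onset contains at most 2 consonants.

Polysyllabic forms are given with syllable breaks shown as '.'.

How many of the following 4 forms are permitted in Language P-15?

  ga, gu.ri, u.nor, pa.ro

ga — σ1 onset /g/, coda /∅/ ok → permitted
gu.ri — σ1 onset /g/, coda /∅/ ok; σ2 onset /r/, coda /∅/ ok → permitted
u.nor — σ1 onset /∅/, coda /∅/ ok; σ2 onset /n/, coda /r/ ok → permitted
pa.ro — σ1 onset /p/, coda /∅/ ok; σ2 onset /r/, coda /∅/ ok → permitted
Permitted: ga, gu.ri, u.nor, pa.ro → 4.

4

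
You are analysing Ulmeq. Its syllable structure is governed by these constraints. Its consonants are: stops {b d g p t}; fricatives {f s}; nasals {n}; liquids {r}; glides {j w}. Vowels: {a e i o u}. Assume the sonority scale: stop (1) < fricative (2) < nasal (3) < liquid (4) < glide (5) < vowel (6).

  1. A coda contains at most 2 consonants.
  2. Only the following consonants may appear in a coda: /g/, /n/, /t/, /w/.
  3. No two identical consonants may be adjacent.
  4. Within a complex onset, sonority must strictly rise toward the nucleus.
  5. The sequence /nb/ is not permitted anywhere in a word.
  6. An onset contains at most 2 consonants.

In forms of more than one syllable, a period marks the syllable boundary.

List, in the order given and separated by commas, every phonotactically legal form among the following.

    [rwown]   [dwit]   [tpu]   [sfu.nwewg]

[rwown] — σ1 onset /rw/ (4→5 rises), coda /wn/ (2C) ok → phonotactically legal
[dwit] — σ1 onset /dw/ (1→5 rises), coda /t/ ok → phonotactically legal
[tpu] — violates constraint 4: syllable 1 onset /tp/: /t/ (stop, 1) → /p/ (stop, 1) does not rise → phonotactically illegal
[sfu.nwewg] — violates constraint 4: syllable 1 onset /sf/: /s/ (fricative, 2) → /f/ (fricative, 2) does not rise → phonotactically illegal

[rwown], [dwit]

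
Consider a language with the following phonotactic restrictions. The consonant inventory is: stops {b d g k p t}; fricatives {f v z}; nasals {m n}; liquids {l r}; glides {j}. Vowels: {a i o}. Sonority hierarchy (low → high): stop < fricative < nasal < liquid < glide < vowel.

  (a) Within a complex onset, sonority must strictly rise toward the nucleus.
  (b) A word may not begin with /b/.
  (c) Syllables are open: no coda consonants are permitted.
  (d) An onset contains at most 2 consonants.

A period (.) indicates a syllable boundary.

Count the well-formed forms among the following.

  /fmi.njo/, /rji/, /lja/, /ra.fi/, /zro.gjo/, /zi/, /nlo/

7

/fmi.njo/ — σ1 onset /fm/ (2→3 rises), coda /∅/ ok; σ2 onset /nj/ (3→5 rises), coda /∅/ ok → well-formed
/rji/ — σ1 onset /rj/ (4→5 rises), coda /∅/ ok → well-formed
/lja/ — σ1 onset /lj/ (4→5 rises), coda /∅/ ok → well-formed
/ra.fi/ — σ1 onset /r/, coda /∅/ ok; σ2 onset /f/, coda /∅/ ok → well-formed
/zro.gjo/ — σ1 onset /zr/ (2→4 rises), coda /∅/ ok; σ2 onset /gj/ (1→5 rises), coda /∅/ ok → well-formed
/zi/ — σ1 onset /z/, coda /∅/ ok → well-formed
/nlo/ — σ1 onset /nl/ (3→4 rises), coda /∅/ ok → well-formed
Well-formed: /fmi.njo/, /rji/, /lja/, /ra.fi/, /zro.gjo/, /zi/, /nlo/ → 7.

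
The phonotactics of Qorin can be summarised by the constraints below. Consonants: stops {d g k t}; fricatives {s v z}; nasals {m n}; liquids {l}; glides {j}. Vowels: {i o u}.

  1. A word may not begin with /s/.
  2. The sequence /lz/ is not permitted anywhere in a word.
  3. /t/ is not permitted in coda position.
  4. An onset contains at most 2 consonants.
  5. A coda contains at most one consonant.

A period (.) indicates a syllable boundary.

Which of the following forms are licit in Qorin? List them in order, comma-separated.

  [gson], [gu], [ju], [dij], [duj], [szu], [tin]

[gson] — σ1 onset /gs/ (2C), coda /n/ ok → licit
[gu] — σ1 onset /g/, coda /∅/ ok → licit
[ju] — σ1 onset /j/, coda /∅/ ok → licit
[dij] — σ1 onset /d/, coda /j/ ok → licit
[duj] — σ1 onset /d/, coda /j/ ok → licit
[szu] — violates constraint 1: word begins with /s/ → illicit
[tin] — σ1 onset /t/, coda /n/ ok → licit

[gson], [gu], [ju], [dij], [duj], [tin]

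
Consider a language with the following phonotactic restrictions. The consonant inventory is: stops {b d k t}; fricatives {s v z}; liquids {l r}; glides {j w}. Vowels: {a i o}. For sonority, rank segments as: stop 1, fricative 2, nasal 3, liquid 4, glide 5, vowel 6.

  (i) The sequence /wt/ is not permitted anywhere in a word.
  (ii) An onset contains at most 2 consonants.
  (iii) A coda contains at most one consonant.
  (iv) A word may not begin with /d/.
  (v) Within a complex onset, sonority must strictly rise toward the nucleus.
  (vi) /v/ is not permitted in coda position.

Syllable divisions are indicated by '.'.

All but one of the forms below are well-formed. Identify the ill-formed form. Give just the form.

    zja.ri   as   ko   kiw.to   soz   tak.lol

zja.ri — σ1 onset /zj/ (2→5 rises), coda /∅/ ok; σ2 onset /r/, coda /∅/ ok → well-formed
as — σ1 onset /∅/, coda /s/ ok → well-formed
ko — σ1 onset /k/, coda /∅/ ok → well-formed
kiw.to — violates constraint (i): contains banned sequence /wt/ → ill-formed
soz — σ1 onset /s/, coda /z/ ok → well-formed
tak.lol — σ1 onset /t/, coda /k/ ok; σ2 onset /l/, coda /l/ ok → well-formed

kiw.to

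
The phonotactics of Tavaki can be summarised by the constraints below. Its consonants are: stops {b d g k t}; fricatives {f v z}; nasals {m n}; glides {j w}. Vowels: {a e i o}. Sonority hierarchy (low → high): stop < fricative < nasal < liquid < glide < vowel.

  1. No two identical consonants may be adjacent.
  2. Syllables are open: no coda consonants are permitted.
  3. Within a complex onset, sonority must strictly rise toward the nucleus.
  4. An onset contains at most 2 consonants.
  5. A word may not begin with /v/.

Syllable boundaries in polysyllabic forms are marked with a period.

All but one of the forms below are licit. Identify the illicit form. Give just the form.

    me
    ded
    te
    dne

me — σ1 onset /m/, coda /∅/ ok → licit
ded — violates constraint 2: syllable 1 coda /d/ has 1 consonant (> 0) → illicit
te — σ1 onset /t/, coda /∅/ ok → licit
dne — σ1 onset /dn/ (1→3 rises), coda /∅/ ok → licit

ded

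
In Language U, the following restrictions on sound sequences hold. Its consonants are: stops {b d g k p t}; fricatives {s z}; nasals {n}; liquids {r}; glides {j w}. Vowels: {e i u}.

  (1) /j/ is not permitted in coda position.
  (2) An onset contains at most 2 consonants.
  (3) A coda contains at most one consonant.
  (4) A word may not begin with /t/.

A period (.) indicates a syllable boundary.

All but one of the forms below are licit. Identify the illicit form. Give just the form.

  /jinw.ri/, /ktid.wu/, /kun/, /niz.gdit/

/jinw.ri/ — violates constraint 3: syllable 1 coda /nw/ has 2 consonants (> 1) → illicit
/ktid.wu/ — σ1 onset /kt/ (2C), coda /d/ ok; σ2 onset /w/, coda /∅/ ok → licit
/kun/ — σ1 onset /k/, coda /n/ ok → licit
/niz.gdit/ — σ1 onset /n/, coda /z/ ok; σ2 onset /gd/ (2C), coda /t/ ok → licit

/jinw.ri/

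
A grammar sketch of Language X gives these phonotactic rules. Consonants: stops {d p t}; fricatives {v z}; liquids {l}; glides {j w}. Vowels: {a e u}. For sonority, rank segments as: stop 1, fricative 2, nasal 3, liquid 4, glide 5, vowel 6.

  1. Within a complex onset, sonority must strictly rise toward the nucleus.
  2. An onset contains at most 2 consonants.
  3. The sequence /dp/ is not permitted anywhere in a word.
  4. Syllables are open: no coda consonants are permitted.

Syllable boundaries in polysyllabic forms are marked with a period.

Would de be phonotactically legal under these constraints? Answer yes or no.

de — σ1 onset /d/, coda /∅/ ok → phonotactically legal

yes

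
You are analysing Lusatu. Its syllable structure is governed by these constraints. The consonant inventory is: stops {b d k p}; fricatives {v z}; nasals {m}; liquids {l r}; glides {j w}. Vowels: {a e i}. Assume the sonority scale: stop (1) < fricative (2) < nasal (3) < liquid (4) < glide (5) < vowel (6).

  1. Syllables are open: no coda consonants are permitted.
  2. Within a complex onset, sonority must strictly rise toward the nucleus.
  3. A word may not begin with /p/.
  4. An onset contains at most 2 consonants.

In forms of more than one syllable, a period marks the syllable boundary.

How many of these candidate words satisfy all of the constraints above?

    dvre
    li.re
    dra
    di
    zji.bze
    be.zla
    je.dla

dvre — violates constraint 4: syllable 1 onset /dvr/ has 3 consonants (> 2) → not permitted
li.re — σ1 onset /l/, coda /∅/ ok; σ2 onset /r/, coda /∅/ ok → permitted
dra — σ1 onset /dr/ (1→4 rises), coda /∅/ ok → permitted
di — σ1 onset /d/, coda /∅/ ok → permitted
zji.bze — σ1 onset /zj/ (2→5 rises), coda /∅/ ok; σ2 onset /bz/ (1→2 rises), coda /∅/ ok → permitted
be.zla — σ1 onset /b/, coda /∅/ ok; σ2 onset /zl/ (2→4 rises), coda /∅/ ok → permitted
je.dla — σ1 onset /j/, coda /∅/ ok; σ2 onset /dl/ (1→4 rises), coda /∅/ ok → permitted
Permitted: li.re, dra, di, zji.bze, be.zla, je.dla → 6.

6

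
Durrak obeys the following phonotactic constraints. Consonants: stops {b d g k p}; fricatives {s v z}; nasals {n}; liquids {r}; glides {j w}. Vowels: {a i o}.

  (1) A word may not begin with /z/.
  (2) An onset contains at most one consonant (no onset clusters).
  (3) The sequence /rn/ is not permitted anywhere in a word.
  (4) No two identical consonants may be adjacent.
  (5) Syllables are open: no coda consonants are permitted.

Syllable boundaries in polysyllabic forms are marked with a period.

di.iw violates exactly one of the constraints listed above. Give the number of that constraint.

5

di.iw: syllable 2 coda /w/ has 1 consonant (> 0).
This is a violation of constraint 5: "Syllables are open: no coda consonants are permitted."
The remaining constraints (1, 2, 3, 4) are satisfied.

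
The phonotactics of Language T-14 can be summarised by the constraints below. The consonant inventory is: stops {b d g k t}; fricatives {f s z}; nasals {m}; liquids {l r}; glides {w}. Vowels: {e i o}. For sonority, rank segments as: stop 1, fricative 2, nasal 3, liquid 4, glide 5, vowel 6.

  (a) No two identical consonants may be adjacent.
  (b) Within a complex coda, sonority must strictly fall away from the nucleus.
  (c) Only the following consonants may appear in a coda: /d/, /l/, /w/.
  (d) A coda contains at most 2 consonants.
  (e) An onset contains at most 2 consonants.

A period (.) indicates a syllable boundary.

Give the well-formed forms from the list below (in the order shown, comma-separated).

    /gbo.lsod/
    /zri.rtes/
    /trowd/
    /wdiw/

/gbo.lsod/, /trowd/, /wdiw/

/gbo.lsod/ — σ1 onset /gb/ (2C), coda /∅/ ok; σ2 onset /ls/ (2C), coda /d/ ok → well-formed
/zri.rtes/ — violates constraint (c): syllable 2 coda contains /s/, which is not a licensed coda consonant → ill-formed
/trowd/ — σ1 onset /tr/ (2C), coda /wd/ (5→1 falls) ok → well-formed
/wdiw/ — σ1 onset /wd/ (2C), coda /w/ ok → well-formed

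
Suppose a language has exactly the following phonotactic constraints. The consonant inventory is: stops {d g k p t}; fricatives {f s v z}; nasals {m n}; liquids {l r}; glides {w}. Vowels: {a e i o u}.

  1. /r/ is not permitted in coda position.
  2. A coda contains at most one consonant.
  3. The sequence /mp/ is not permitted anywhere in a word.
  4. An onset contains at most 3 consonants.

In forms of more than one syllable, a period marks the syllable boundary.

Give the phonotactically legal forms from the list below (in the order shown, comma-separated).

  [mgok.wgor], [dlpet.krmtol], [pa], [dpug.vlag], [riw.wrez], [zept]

[pa], [dpug.vlag], [riw.wrez]

[mgok.wgor] — violates constraint 1: syllable 2 coda contains /r/ → phonotactically illegal
[dlpet.krmtol] — violates constraint 4: syllable 2 onset /krmt/ has 4 consonants (> 3) → phonotactically illegal
[pa] — σ1 onset /p/, coda /∅/ ok → phonotactically legal
[dpug.vlag] — σ1 onset /dp/ (2C), coda /g/ ok; σ2 onset /vl/ (2C), coda /g/ ok → phonotactically legal
[riw.wrez] — σ1 onset /r/, coda /w/ ok; σ2 onset /wr/ (2C), coda /z/ ok → phonotactically legal
[zept] — violates constraint 2: syllable 1 coda /pt/ has 2 consonants (> 1) → phonotactically illegal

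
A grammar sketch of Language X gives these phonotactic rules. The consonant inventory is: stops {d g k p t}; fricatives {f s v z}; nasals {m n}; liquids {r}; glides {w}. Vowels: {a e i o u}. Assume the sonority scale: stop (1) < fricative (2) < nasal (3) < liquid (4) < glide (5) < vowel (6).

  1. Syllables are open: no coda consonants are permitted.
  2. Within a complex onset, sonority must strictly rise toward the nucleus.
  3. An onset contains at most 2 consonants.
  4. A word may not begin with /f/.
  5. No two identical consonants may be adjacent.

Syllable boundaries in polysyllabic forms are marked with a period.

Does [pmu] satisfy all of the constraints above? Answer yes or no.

[pmu] — σ1 onset /pm/ (1→3 rises), coda /∅/ ok → permitted

yes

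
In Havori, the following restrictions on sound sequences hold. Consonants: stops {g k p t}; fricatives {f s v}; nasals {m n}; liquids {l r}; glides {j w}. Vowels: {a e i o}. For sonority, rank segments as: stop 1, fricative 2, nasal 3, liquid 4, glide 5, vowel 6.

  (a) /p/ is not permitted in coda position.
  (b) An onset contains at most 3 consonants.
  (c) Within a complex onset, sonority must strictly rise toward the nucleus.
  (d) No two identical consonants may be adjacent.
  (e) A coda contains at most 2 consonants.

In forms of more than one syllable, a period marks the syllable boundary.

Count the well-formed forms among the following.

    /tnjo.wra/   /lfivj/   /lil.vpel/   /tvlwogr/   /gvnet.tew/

/tnjo.wra/ — violates constraint (c): syllable 2 onset /wr/: /w/ (glide, 5) → /r/ (liquid, 4) does not rise → ill-formed
/lfivj/ — violates constraint (c): syllable 1 onset /lf/: /l/ (liquid, 4) → /f/ (fricative, 2) does not rise → ill-formed
/lil.vpel/ — violates constraint (c): syllable 2 onset /vp/: /v/ (fricative, 2) → /p/ (stop, 1) does not rise → ill-formed
/tvlwogr/ — violates constraint (b): syllable 1 onset /tvlw/ has 4 consonants (> 3) → ill-formed
/gvnet.tew/ — violates constraint (d): adjacent identical consonants /tt/ → ill-formed
No form is well-formed → 0.

0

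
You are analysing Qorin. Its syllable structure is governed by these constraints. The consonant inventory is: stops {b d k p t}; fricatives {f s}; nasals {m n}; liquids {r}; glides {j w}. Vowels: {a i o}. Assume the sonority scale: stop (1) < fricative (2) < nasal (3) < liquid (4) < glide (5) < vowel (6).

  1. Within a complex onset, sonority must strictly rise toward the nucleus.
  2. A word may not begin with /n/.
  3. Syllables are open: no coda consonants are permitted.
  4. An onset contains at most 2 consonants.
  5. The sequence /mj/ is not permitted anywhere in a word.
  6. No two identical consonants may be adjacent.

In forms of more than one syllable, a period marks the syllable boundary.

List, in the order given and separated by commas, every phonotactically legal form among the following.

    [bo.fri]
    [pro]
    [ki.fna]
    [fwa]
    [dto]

[bo.fri], [pro], [ki.fna], [fwa]

[bo.fri] — σ1 onset /b/, coda /∅/ ok; σ2 onset /fr/ (2→4 rises), coda /∅/ ok → phonotactically legal
[pro] — σ1 onset /pr/ (1→4 rises), coda /∅/ ok → phonotactically legal
[ki.fna] — σ1 onset /k/, coda /∅/ ok; σ2 onset /fn/ (2→3 rises), coda /∅/ ok → phonotactically legal
[fwa] — σ1 onset /fw/ (2→5 rises), coda /∅/ ok → phonotactically legal
[dto] — violates constraint 1: syllable 1 onset /dt/: /d/ (stop, 1) → /t/ (stop, 1) does not rise → phonotactically illegal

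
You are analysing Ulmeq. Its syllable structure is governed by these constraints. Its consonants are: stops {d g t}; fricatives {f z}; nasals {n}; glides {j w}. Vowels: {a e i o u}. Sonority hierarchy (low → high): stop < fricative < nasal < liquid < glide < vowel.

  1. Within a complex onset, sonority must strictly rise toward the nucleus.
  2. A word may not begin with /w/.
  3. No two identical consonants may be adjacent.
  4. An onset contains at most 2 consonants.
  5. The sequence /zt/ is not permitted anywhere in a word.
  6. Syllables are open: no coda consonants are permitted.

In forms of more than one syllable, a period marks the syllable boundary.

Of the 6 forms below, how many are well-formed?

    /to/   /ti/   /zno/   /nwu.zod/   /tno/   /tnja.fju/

/to/ — σ1 onset /t/, coda /∅/ ok → well-formed
/ti/ — σ1 onset /t/, coda /∅/ ok → well-formed
/zno/ — σ1 onset /zn/ (2→3 rises), coda /∅/ ok → well-formed
/nwu.zod/ — violates constraint 6: syllable 2 coda /d/ has 1 consonant (> 0) → ill-formed
/tno/ — σ1 onset /tn/ (1→3 rises), coda /∅/ ok → well-formed
/tnja.fju/ — violates constraint 4: syllable 1 onset /tnj/ has 3 consonants (> 2) → ill-formed
Well-formed: /to/, /ti/, /zno/, /tno/ → 4.

4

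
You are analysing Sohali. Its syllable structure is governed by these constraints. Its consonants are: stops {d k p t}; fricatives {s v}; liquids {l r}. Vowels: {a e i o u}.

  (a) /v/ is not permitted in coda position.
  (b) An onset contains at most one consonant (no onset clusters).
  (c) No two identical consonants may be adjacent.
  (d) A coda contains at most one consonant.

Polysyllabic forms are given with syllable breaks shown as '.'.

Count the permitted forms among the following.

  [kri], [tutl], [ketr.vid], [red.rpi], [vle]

0

[kri] — violates constraint (b): syllable 1 onset /kr/ has 2 consonants (> 1) → not permitted
[tutl] — violates constraint (d): syllable 1 coda /tl/ has 2 consonants (> 1) → not permitted
[ketr.vid] — violates constraint (d): syllable 1 coda /tr/ has 2 consonants (> 1) → not permitted
[red.rpi] — violates constraint (b): syllable 2 onset /rp/ has 2 consonants (> 1) → not permitted
[vle] — violates constraint (b): syllable 1 onset /vl/ has 2 consonants (> 1) → not permitted
No form is permitted → 0.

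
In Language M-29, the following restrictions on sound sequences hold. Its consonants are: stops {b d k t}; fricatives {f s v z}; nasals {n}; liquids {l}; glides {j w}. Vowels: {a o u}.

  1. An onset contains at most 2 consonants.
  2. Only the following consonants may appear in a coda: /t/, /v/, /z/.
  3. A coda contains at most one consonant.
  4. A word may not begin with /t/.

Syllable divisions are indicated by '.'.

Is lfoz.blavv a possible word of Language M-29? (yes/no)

lfoz.blavv — violates constraint 3: syllable 2 coda /vv/ has 2 consonants (> 1) → ill-formed

no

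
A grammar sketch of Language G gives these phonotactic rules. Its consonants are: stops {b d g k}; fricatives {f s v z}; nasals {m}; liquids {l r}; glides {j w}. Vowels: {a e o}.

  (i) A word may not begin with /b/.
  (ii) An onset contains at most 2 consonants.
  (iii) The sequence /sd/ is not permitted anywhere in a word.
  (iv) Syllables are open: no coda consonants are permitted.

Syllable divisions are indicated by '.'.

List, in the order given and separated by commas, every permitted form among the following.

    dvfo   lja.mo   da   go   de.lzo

lja.mo, da, go, de.lzo

dvfo — violates constraint (ii): syllable 1 onset /dvf/ has 3 consonants (> 2) → not permitted
lja.mo — σ1 onset /lj/ (2C), coda /∅/ ok; σ2 onset /m/, coda /∅/ ok → permitted
da — σ1 onset /d/, coda /∅/ ok → permitted
go — σ1 onset /g/, coda /∅/ ok → permitted
de.lzo — σ1 onset /d/, coda /∅/ ok; σ2 onset /lz/ (2C), coda /∅/ ok → permitted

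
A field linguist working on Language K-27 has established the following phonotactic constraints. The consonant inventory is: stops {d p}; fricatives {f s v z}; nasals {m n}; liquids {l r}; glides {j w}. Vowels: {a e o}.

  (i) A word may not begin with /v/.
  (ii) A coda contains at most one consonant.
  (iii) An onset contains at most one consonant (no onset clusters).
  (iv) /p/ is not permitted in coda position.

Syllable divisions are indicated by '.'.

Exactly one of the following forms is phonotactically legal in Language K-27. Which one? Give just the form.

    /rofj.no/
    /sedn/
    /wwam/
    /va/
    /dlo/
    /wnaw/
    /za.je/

/rofj.no/ — violates constraint (ii): syllable 1 coda /fj/ has 2 consonants (> 1) → phonotactically illegal
/sedn/ — violates constraint (ii): syllable 1 coda /dn/ has 2 consonants (> 1) → phonotactically illegal
/wwam/ — violates constraint (iii): syllable 1 onset /ww/ has 2 consonants (> 1) → phonotactically illegal
/va/ — violates constraint (i): word begins with /v/ → phonotactically illegal
/dlo/ — violates constraint (iii): syllable 1 onset /dl/ has 2 consonants (> 1) → phonotactically illegal
/wnaw/ — violates constraint (iii): syllable 1 onset /wn/ has 2 consonants (> 1) → phonotactically illegal
/za.je/ — σ1 onset /z/, coda /∅/ ok; σ2 onset /j/, coda /∅/ ok → phonotactically legal

/za.je/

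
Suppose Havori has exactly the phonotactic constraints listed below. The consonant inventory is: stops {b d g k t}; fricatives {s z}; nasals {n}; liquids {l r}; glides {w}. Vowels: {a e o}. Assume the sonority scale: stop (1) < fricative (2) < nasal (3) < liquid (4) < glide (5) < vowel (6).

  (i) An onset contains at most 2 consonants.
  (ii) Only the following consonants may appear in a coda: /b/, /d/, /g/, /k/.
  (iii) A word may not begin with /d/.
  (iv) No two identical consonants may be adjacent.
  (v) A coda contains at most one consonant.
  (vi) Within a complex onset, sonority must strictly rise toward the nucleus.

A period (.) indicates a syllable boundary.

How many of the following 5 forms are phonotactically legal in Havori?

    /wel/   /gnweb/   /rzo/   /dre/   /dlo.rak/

0

/wel/ — violates constraint (ii): syllable 1 coda contains /l/, which is not a licensed coda consonant → phonotactically illegal
/gnweb/ — violates constraint (i): syllable 1 onset /gnw/ has 3 consonants (> 2) → phonotactically illegal
/rzo/ — violates constraint (vi): syllable 1 onset /rz/: /r/ (liquid, 4) → /z/ (fricative, 2) does not rise → phonotactically illegal
/dre/ — violates constraint (iii): word begins with /d/ → phonotactically illegal
/dlo.rak/ — violates constraint (iii): word begins with /d/ → phonotactically illegal
No form is phonotactically legal → 0.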